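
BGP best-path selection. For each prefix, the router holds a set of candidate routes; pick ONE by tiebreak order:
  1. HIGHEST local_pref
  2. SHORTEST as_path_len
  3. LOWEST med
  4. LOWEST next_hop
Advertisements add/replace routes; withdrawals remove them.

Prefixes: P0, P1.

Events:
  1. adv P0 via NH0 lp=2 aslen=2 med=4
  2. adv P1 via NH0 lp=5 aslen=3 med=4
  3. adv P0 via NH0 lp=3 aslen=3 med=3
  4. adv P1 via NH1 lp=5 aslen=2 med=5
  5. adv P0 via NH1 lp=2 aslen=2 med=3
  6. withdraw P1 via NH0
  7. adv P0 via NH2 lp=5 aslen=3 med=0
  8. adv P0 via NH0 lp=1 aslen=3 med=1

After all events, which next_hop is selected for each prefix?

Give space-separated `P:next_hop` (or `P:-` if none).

Op 1: best P0=NH0 P1=-
Op 2: best P0=NH0 P1=NH0
Op 3: best P0=NH0 P1=NH0
Op 4: best P0=NH0 P1=NH1
Op 5: best P0=NH0 P1=NH1
Op 6: best P0=NH0 P1=NH1
Op 7: best P0=NH2 P1=NH1
Op 8: best P0=NH2 P1=NH1

Answer: P0:NH2 P1:NH1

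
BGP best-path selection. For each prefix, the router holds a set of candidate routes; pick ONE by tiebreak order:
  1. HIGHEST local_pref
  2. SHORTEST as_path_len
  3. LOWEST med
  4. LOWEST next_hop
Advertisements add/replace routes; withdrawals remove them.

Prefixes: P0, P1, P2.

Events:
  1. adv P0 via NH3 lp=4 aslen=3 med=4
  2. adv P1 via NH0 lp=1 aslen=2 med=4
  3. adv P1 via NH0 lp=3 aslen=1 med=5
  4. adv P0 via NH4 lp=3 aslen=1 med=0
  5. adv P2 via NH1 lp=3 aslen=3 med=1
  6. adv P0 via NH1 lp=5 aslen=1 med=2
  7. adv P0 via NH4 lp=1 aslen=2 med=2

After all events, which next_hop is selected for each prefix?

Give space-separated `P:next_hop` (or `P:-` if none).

Op 1: best P0=NH3 P1=- P2=-
Op 2: best P0=NH3 P1=NH0 P2=-
Op 3: best P0=NH3 P1=NH0 P2=-
Op 4: best P0=NH3 P1=NH0 P2=-
Op 5: best P0=NH3 P1=NH0 P2=NH1
Op 6: best P0=NH1 P1=NH0 P2=NH1
Op 7: best P0=NH1 P1=NH0 P2=NH1

Answer: P0:NH1 P1:NH0 P2:NH1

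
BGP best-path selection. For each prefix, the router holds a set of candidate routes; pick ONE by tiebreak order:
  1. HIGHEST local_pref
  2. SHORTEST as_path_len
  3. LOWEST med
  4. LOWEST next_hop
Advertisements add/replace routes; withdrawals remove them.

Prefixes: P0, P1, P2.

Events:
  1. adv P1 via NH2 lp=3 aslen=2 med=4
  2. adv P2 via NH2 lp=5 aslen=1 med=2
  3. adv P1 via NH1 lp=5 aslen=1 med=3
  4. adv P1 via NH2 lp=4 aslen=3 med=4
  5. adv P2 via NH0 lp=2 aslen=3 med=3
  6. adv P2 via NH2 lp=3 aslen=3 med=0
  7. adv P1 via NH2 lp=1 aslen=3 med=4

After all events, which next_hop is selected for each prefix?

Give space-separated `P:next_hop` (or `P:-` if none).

Op 1: best P0=- P1=NH2 P2=-
Op 2: best P0=- P1=NH2 P2=NH2
Op 3: best P0=- P1=NH1 P2=NH2
Op 4: best P0=- P1=NH1 P2=NH2
Op 5: best P0=- P1=NH1 P2=NH2
Op 6: best P0=- P1=NH1 P2=NH2
Op 7: best P0=- P1=NH1 P2=NH2

Answer: P0:- P1:NH1 P2:NH2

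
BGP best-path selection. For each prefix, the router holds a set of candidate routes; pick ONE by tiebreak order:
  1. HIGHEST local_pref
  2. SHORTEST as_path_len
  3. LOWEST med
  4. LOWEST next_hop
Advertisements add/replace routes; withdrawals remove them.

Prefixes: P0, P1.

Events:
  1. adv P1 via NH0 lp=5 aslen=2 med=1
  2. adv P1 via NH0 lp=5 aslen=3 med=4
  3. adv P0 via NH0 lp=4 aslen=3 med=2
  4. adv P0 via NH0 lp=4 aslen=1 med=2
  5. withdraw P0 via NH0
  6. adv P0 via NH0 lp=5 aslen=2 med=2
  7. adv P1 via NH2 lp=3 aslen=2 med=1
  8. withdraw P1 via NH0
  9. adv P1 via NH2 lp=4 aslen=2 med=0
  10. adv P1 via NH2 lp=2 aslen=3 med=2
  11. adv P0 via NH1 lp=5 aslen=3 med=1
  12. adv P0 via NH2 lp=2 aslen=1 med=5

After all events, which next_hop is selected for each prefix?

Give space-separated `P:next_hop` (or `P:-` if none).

Answer: P0:NH0 P1:NH2

Derivation:
Op 1: best P0=- P1=NH0
Op 2: best P0=- P1=NH0
Op 3: best P0=NH0 P1=NH0
Op 4: best P0=NH0 P1=NH0
Op 5: best P0=- P1=NH0
Op 6: best P0=NH0 P1=NH0
Op 7: best P0=NH0 P1=NH0
Op 8: best P0=NH0 P1=NH2
Op 9: best P0=NH0 P1=NH2
Op 10: best P0=NH0 P1=NH2
Op 11: best P0=NH0 P1=NH2
Op 12: best P0=NH0 P1=NH2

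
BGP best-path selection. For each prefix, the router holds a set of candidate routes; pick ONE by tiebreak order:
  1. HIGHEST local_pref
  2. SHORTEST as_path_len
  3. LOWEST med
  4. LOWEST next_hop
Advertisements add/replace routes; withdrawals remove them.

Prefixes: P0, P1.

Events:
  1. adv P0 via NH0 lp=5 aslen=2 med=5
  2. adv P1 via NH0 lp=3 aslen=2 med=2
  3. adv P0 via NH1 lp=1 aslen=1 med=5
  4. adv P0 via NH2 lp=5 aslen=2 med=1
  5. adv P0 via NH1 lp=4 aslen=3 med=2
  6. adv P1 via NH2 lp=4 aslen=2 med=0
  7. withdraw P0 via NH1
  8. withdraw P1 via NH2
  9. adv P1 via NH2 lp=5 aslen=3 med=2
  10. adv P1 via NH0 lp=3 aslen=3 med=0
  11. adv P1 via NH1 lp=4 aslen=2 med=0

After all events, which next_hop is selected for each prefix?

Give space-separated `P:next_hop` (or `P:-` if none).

Op 1: best P0=NH0 P1=-
Op 2: best P0=NH0 P1=NH0
Op 3: best P0=NH0 P1=NH0
Op 4: best P0=NH2 P1=NH0
Op 5: best P0=NH2 P1=NH0
Op 6: best P0=NH2 P1=NH2
Op 7: best P0=NH2 P1=NH2
Op 8: best P0=NH2 P1=NH0
Op 9: best P0=NH2 P1=NH2
Op 10: best P0=NH2 P1=NH2
Op 11: best P0=NH2 P1=NH2

Answer: P0:NH2 P1:NH2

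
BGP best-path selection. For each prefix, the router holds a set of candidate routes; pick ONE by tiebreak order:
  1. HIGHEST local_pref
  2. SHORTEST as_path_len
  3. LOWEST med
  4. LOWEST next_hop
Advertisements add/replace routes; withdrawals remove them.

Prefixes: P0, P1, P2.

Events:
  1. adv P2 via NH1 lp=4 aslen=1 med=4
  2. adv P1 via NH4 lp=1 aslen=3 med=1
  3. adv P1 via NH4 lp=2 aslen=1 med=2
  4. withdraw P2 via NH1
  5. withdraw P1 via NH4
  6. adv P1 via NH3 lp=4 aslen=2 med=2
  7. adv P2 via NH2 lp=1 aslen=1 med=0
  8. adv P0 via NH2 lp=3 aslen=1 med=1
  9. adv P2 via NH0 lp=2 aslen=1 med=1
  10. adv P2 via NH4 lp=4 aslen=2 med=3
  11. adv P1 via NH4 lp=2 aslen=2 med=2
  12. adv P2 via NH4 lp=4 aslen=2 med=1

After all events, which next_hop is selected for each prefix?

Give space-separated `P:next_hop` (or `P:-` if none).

Answer: P0:NH2 P1:NH3 P2:NH4

Derivation:
Op 1: best P0=- P1=- P2=NH1
Op 2: best P0=- P1=NH4 P2=NH1
Op 3: best P0=- P1=NH4 P2=NH1
Op 4: best P0=- P1=NH4 P2=-
Op 5: best P0=- P1=- P2=-
Op 6: best P0=- P1=NH3 P2=-
Op 7: best P0=- P1=NH3 P2=NH2
Op 8: best P0=NH2 P1=NH3 P2=NH2
Op 9: best P0=NH2 P1=NH3 P2=NH0
Op 10: best P0=NH2 P1=NH3 P2=NH4
Op 11: best P0=NH2 P1=NH3 P2=NH4
Op 12: best P0=NH2 P1=NH3 P2=NH4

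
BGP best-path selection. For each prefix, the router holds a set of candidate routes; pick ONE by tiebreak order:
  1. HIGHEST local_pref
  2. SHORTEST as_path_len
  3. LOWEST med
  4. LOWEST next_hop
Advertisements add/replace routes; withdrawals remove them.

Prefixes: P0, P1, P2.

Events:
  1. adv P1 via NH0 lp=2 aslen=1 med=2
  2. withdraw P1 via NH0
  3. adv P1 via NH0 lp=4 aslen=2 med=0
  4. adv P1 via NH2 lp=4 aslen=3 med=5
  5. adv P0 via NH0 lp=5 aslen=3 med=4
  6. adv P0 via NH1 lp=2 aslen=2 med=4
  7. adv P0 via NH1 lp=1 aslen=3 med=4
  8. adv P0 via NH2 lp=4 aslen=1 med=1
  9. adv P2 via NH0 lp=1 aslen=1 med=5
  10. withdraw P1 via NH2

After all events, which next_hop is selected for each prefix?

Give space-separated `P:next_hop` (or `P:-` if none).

Op 1: best P0=- P1=NH0 P2=-
Op 2: best P0=- P1=- P2=-
Op 3: best P0=- P1=NH0 P2=-
Op 4: best P0=- P1=NH0 P2=-
Op 5: best P0=NH0 P1=NH0 P2=-
Op 6: best P0=NH0 P1=NH0 P2=-
Op 7: best P0=NH0 P1=NH0 P2=-
Op 8: best P0=NH0 P1=NH0 P2=-
Op 9: best P0=NH0 P1=NH0 P2=NH0
Op 10: best P0=NH0 P1=NH0 P2=NH0

Answer: P0:NH0 P1:NH0 P2:NH0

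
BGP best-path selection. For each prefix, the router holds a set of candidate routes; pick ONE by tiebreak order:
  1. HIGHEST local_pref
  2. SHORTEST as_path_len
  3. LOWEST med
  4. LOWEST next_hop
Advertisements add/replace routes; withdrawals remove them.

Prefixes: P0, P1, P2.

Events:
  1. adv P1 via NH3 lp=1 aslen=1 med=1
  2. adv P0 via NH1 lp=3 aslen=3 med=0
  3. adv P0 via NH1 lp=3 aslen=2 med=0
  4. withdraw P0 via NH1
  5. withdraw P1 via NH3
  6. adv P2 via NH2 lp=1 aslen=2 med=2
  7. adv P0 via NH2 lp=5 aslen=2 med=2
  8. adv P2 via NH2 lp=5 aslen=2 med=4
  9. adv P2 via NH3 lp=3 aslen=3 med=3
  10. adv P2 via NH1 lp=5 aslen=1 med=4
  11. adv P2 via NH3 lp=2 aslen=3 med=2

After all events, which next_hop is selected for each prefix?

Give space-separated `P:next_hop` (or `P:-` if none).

Answer: P0:NH2 P1:- P2:NH1

Derivation:
Op 1: best P0=- P1=NH3 P2=-
Op 2: best P0=NH1 P1=NH3 P2=-
Op 3: best P0=NH1 P1=NH3 P2=-
Op 4: best P0=- P1=NH3 P2=-
Op 5: best P0=- P1=- P2=-
Op 6: best P0=- P1=- P2=NH2
Op 7: best P0=NH2 P1=- P2=NH2
Op 8: best P0=NH2 P1=- P2=NH2
Op 9: best P0=NH2 P1=- P2=NH2
Op 10: best P0=NH2 P1=- P2=NH1
Op 11: best P0=NH2 P1=- P2=NH1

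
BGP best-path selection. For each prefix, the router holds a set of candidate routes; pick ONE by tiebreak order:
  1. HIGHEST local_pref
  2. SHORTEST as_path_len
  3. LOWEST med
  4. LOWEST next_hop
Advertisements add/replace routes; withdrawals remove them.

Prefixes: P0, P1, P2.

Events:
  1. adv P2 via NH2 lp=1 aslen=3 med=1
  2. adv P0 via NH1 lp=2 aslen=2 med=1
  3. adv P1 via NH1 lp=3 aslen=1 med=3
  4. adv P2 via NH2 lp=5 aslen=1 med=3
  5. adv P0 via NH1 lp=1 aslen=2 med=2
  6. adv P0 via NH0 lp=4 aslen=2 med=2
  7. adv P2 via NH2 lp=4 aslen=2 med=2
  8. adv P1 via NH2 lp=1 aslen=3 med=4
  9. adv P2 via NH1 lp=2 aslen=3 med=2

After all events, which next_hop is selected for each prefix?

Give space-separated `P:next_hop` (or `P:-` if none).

Answer: P0:NH0 P1:NH1 P2:NH2

Derivation:
Op 1: best P0=- P1=- P2=NH2
Op 2: best P0=NH1 P1=- P2=NH2
Op 3: best P0=NH1 P1=NH1 P2=NH2
Op 4: best P0=NH1 P1=NH1 P2=NH2
Op 5: best P0=NH1 P1=NH1 P2=NH2
Op 6: best P0=NH0 P1=NH1 P2=NH2
Op 7: best P0=NH0 P1=NH1 P2=NH2
Op 8: best P0=NH0 P1=NH1 P2=NH2
Op 9: best P0=NH0 P1=NH1 P2=NH2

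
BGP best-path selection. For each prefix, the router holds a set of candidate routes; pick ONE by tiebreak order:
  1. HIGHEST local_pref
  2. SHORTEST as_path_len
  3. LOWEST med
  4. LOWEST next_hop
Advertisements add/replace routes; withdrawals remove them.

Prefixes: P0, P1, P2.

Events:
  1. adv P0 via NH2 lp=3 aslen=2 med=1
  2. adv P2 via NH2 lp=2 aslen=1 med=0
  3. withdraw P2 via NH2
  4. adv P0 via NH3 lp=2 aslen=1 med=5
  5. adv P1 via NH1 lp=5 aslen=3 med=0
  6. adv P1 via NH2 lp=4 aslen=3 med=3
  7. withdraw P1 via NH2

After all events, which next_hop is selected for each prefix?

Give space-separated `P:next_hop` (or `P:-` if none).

Op 1: best P0=NH2 P1=- P2=-
Op 2: best P0=NH2 P1=- P2=NH2
Op 3: best P0=NH2 P1=- P2=-
Op 4: best P0=NH2 P1=- P2=-
Op 5: best P0=NH2 P1=NH1 P2=-
Op 6: best P0=NH2 P1=NH1 P2=-
Op 7: best P0=NH2 P1=NH1 P2=-

Answer: P0:NH2 P1:NH1 P2:-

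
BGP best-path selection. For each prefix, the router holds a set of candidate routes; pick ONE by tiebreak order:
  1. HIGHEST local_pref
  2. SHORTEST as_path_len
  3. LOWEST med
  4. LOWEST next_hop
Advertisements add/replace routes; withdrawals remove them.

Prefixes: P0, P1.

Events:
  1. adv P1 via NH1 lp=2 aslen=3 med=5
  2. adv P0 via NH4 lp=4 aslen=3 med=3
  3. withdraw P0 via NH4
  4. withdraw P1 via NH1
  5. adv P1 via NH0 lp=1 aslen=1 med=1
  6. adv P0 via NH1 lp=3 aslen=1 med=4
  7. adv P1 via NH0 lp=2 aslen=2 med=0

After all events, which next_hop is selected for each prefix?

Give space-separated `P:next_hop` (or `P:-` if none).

Answer: P0:NH1 P1:NH0

Derivation:
Op 1: best P0=- P1=NH1
Op 2: best P0=NH4 P1=NH1
Op 3: best P0=- P1=NH1
Op 4: best P0=- P1=-
Op 5: best P0=- P1=NH0
Op 6: best P0=NH1 P1=NH0
Op 7: best P0=NH1 P1=NH0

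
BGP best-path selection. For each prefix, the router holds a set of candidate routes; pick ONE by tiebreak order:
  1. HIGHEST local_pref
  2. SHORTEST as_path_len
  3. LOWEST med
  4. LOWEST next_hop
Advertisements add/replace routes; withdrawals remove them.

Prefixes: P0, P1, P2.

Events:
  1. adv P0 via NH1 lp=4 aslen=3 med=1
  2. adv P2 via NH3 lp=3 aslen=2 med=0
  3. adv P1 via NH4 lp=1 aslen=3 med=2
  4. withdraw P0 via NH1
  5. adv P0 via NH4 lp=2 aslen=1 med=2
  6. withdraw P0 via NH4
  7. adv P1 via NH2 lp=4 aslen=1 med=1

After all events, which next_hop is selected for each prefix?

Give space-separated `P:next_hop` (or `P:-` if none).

Answer: P0:- P1:NH2 P2:NH3

Derivation:
Op 1: best P0=NH1 P1=- P2=-
Op 2: best P0=NH1 P1=- P2=NH3
Op 3: best P0=NH1 P1=NH4 P2=NH3
Op 4: best P0=- P1=NH4 P2=NH3
Op 5: best P0=NH4 P1=NH4 P2=NH3
Op 6: best P0=- P1=NH4 P2=NH3
Op 7: best P0=- P1=NH2 P2=NH3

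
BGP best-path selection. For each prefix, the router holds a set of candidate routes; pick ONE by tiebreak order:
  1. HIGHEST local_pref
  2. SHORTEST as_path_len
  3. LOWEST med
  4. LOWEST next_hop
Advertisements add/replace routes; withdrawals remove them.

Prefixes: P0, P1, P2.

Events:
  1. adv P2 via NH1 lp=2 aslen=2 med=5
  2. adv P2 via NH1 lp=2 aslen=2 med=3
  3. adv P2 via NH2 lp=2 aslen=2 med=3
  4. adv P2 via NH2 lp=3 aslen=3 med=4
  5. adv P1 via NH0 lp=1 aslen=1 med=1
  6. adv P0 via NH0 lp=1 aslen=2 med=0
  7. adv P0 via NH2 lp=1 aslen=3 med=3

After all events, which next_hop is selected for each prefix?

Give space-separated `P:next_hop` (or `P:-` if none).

Op 1: best P0=- P1=- P2=NH1
Op 2: best P0=- P1=- P2=NH1
Op 3: best P0=- P1=- P2=NH1
Op 4: best P0=- P1=- P2=NH2
Op 5: best P0=- P1=NH0 P2=NH2
Op 6: best P0=NH0 P1=NH0 P2=NH2
Op 7: best P0=NH0 P1=NH0 P2=NH2

Answer: P0:NH0 P1:NH0 P2:NH2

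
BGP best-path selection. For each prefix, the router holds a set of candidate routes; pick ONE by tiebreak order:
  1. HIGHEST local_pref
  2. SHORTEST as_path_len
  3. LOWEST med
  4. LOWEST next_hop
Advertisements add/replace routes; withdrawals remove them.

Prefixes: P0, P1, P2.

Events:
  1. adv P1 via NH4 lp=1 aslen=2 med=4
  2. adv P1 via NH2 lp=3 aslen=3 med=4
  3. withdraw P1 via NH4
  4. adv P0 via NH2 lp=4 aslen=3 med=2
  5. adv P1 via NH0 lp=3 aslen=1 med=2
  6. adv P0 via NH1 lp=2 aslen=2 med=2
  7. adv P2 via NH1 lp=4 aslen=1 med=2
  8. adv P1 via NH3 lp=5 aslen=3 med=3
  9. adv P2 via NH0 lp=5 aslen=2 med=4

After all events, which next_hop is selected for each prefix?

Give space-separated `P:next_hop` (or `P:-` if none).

Op 1: best P0=- P1=NH4 P2=-
Op 2: best P0=- P1=NH2 P2=-
Op 3: best P0=- P1=NH2 P2=-
Op 4: best P0=NH2 P1=NH2 P2=-
Op 5: best P0=NH2 P1=NH0 P2=-
Op 6: best P0=NH2 P1=NH0 P2=-
Op 7: best P0=NH2 P1=NH0 P2=NH1
Op 8: best P0=NH2 P1=NH3 P2=NH1
Op 9: best P0=NH2 P1=NH3 P2=NH0

Answer: P0:NH2 P1:NH3 P2:NH0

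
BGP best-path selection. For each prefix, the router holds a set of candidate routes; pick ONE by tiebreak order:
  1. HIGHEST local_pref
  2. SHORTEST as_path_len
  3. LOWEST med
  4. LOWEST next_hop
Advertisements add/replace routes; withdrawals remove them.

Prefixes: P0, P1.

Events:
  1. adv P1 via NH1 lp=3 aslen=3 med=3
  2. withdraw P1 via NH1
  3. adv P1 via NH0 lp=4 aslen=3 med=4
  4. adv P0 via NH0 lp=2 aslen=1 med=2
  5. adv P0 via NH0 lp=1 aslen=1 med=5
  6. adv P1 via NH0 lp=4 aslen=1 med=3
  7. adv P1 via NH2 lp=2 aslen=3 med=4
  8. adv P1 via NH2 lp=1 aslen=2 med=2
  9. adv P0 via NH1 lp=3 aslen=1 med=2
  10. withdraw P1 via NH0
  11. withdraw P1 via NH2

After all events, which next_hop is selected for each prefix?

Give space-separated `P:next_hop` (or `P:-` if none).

Answer: P0:NH1 P1:-

Derivation:
Op 1: best P0=- P1=NH1
Op 2: best P0=- P1=-
Op 3: best P0=- P1=NH0
Op 4: best P0=NH0 P1=NH0
Op 5: best P0=NH0 P1=NH0
Op 6: best P0=NH0 P1=NH0
Op 7: best P0=NH0 P1=NH0
Op 8: best P0=NH0 P1=NH0
Op 9: best P0=NH1 P1=NH0
Op 10: best P0=NH1 P1=NH2
Op 11: best P0=NH1 P1=-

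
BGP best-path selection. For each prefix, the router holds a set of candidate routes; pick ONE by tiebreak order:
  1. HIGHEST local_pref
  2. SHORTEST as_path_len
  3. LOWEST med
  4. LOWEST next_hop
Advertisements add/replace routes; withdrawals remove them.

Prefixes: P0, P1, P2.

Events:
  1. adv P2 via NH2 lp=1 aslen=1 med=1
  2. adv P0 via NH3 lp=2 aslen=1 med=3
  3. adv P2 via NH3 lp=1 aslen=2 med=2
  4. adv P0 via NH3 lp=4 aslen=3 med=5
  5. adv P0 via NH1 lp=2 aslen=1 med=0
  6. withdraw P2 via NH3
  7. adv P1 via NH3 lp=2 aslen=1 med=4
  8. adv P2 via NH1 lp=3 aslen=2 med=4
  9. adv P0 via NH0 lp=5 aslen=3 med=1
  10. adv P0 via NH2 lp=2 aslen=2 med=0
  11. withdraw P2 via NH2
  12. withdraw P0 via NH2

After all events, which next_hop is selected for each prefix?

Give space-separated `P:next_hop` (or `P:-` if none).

Answer: P0:NH0 P1:NH3 P2:NH1

Derivation:
Op 1: best P0=- P1=- P2=NH2
Op 2: best P0=NH3 P1=- P2=NH2
Op 3: best P0=NH3 P1=- P2=NH2
Op 4: best P0=NH3 P1=- P2=NH2
Op 5: best P0=NH3 P1=- P2=NH2
Op 6: best P0=NH3 P1=- P2=NH2
Op 7: best P0=NH3 P1=NH3 P2=NH2
Op 8: best P0=NH3 P1=NH3 P2=NH1
Op 9: best P0=NH0 P1=NH3 P2=NH1
Op 10: best P0=NH0 P1=NH3 P2=NH1
Op 11: best P0=NH0 P1=NH3 P2=NH1
Op 12: best P0=NH0 P1=NH3 P2=NH1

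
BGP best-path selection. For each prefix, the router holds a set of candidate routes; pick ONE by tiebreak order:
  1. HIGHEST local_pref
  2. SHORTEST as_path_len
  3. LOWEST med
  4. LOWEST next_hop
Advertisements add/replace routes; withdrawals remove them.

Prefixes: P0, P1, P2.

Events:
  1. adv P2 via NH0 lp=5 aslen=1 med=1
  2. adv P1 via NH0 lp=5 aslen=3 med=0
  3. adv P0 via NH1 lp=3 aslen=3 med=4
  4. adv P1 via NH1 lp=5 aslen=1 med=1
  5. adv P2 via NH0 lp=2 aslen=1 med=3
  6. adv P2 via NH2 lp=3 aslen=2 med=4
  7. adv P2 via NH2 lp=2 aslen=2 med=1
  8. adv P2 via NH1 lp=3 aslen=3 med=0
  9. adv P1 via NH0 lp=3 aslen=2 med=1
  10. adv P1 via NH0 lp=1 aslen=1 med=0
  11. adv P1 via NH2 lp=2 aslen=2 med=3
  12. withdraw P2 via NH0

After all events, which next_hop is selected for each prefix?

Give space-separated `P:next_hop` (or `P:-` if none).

Answer: P0:NH1 P1:NH1 P2:NH1

Derivation:
Op 1: best P0=- P1=- P2=NH0
Op 2: best P0=- P1=NH0 P2=NH0
Op 3: best P0=NH1 P1=NH0 P2=NH0
Op 4: best P0=NH1 P1=NH1 P2=NH0
Op 5: best P0=NH1 P1=NH1 P2=NH0
Op 6: best P0=NH1 P1=NH1 P2=NH2
Op 7: best P0=NH1 P1=NH1 P2=NH0
Op 8: best P0=NH1 P1=NH1 P2=NH1
Op 9: best P0=NH1 P1=NH1 P2=NH1
Op 10: best P0=NH1 P1=NH1 P2=NH1
Op 11: best P0=NH1 P1=NH1 P2=NH1
Op 12: best P0=NH1 P1=NH1 P2=NH1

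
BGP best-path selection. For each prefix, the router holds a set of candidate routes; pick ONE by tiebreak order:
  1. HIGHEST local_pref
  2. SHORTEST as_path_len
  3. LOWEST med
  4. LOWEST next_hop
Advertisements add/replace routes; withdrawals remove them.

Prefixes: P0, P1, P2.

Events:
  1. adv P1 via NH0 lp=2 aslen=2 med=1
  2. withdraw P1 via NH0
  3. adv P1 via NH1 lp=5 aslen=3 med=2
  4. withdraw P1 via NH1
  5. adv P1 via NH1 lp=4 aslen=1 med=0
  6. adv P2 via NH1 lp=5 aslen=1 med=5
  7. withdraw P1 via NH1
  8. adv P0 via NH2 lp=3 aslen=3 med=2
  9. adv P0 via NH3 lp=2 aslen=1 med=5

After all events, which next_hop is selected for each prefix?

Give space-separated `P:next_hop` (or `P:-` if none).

Op 1: best P0=- P1=NH0 P2=-
Op 2: best P0=- P1=- P2=-
Op 3: best P0=- P1=NH1 P2=-
Op 4: best P0=- P1=- P2=-
Op 5: best P0=- P1=NH1 P2=-
Op 6: best P0=- P1=NH1 P2=NH1
Op 7: best P0=- P1=- P2=NH1
Op 8: best P0=NH2 P1=- P2=NH1
Op 9: best P0=NH2 P1=- P2=NH1

Answer: P0:NH2 P1:- P2:NH1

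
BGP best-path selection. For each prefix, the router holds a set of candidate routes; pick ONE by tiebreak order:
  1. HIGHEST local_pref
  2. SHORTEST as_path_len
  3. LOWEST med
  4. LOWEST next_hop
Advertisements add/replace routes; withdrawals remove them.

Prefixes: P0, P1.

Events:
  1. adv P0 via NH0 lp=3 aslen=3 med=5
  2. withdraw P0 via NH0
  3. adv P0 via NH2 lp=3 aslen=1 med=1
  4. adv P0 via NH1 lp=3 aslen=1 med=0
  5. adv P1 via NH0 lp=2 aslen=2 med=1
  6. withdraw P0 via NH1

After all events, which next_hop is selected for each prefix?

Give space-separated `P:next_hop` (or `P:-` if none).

Answer: P0:NH2 P1:NH0

Derivation:
Op 1: best P0=NH0 P1=-
Op 2: best P0=- P1=-
Op 3: best P0=NH2 P1=-
Op 4: best P0=NH1 P1=-
Op 5: best P0=NH1 P1=NH0
Op 6: best P0=NH2 P1=NH0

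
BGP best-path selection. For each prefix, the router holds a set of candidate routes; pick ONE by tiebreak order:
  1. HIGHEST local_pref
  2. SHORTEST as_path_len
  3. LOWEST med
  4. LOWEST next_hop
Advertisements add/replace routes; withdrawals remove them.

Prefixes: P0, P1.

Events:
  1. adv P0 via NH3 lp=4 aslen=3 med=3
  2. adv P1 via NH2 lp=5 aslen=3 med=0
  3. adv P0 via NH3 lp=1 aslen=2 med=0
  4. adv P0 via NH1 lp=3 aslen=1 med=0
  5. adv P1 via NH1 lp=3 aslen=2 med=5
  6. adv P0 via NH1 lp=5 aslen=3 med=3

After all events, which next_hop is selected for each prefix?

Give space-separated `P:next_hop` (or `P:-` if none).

Op 1: best P0=NH3 P1=-
Op 2: best P0=NH3 P1=NH2
Op 3: best P0=NH3 P1=NH2
Op 4: best P0=NH1 P1=NH2
Op 5: best P0=NH1 P1=NH2
Op 6: best P0=NH1 P1=NH2

Answer: P0:NH1 P1:NH2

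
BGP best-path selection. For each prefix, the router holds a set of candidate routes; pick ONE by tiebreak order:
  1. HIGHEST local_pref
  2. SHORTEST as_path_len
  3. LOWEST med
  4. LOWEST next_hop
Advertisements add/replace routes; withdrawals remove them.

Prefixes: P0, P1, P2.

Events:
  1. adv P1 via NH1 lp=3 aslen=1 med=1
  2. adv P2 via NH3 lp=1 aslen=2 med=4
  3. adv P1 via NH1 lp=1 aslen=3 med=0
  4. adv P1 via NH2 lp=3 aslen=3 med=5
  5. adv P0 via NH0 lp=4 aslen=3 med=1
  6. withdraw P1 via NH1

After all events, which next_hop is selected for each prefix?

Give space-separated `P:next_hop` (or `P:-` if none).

Op 1: best P0=- P1=NH1 P2=-
Op 2: best P0=- P1=NH1 P2=NH3
Op 3: best P0=- P1=NH1 P2=NH3
Op 4: best P0=- P1=NH2 P2=NH3
Op 5: best P0=NH0 P1=NH2 P2=NH3
Op 6: best P0=NH0 P1=NH2 P2=NH3

Answer: P0:NH0 P1:NH2 P2:NH3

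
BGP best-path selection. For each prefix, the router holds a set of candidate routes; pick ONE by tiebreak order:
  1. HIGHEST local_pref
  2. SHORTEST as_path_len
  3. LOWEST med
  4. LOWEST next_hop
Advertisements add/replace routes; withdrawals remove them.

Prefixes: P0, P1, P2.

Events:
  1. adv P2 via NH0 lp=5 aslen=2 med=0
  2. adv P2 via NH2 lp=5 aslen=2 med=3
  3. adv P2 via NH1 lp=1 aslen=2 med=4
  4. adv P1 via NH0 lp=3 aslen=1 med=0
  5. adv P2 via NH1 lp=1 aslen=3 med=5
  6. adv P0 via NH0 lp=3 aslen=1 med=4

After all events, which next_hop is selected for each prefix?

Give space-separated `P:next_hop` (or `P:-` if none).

Op 1: best P0=- P1=- P2=NH0
Op 2: best P0=- P1=- P2=NH0
Op 3: best P0=- P1=- P2=NH0
Op 4: best P0=- P1=NH0 P2=NH0
Op 5: best P0=- P1=NH0 P2=NH0
Op 6: best P0=NH0 P1=NH0 P2=NH0

Answer: P0:NH0 P1:NH0 P2:NH0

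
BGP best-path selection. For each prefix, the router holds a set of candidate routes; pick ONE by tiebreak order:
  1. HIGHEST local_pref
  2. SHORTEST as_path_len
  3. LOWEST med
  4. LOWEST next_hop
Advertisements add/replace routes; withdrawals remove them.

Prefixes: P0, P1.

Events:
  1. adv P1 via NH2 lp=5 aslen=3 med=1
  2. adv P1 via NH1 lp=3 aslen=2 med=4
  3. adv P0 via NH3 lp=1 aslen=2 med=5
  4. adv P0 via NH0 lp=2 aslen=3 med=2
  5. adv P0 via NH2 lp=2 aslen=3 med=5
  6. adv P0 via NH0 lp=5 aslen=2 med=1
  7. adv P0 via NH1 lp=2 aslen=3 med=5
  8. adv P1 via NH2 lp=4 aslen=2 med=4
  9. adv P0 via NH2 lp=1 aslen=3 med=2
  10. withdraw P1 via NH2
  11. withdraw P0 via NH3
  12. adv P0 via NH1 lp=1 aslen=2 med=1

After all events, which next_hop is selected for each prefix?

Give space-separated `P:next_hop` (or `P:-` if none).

Answer: P0:NH0 P1:NH1

Derivation:
Op 1: best P0=- P1=NH2
Op 2: best P0=- P1=NH2
Op 3: best P0=NH3 P1=NH2
Op 4: best P0=NH0 P1=NH2
Op 5: best P0=NH0 P1=NH2
Op 6: best P0=NH0 P1=NH2
Op 7: best P0=NH0 P1=NH2
Op 8: best P0=NH0 P1=NH2
Op 9: best P0=NH0 P1=NH2
Op 10: best P0=NH0 P1=NH1
Op 11: best P0=NH0 P1=NH1
Op 12: best P0=NH0 P1=NH1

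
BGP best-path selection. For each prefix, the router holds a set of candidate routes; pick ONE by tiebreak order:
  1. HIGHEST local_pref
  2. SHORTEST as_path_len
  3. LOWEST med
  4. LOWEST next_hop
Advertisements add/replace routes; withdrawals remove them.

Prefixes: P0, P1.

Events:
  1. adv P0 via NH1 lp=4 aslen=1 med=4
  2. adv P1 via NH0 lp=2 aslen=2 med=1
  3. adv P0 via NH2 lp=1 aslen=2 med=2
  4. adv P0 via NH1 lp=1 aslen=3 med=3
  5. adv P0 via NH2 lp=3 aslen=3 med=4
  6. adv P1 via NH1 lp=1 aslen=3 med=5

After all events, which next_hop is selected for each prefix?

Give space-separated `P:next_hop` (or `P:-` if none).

Answer: P0:NH2 P1:NH0

Derivation:
Op 1: best P0=NH1 P1=-
Op 2: best P0=NH1 P1=NH0
Op 3: best P0=NH1 P1=NH0
Op 4: best P0=NH2 P1=NH0
Op 5: best P0=NH2 P1=NH0
Op 6: best P0=NH2 P1=NH0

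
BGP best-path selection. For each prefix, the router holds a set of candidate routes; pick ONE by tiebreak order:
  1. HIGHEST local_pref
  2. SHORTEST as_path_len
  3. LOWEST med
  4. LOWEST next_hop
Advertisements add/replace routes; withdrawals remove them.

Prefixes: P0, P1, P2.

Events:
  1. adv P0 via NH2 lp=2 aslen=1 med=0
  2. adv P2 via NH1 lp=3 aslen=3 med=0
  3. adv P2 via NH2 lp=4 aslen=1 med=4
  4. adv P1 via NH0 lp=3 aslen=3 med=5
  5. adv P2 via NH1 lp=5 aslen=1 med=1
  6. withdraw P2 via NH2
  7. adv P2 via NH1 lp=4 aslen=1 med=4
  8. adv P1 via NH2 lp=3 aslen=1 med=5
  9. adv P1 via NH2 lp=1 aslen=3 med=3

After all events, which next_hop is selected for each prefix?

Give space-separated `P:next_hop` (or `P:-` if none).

Answer: P0:NH2 P1:NH0 P2:NH1

Derivation:
Op 1: best P0=NH2 P1=- P2=-
Op 2: best P0=NH2 P1=- P2=NH1
Op 3: best P0=NH2 P1=- P2=NH2
Op 4: best P0=NH2 P1=NH0 P2=NH2
Op 5: best P0=NH2 P1=NH0 P2=NH1
Op 6: best P0=NH2 P1=NH0 P2=NH1
Op 7: best P0=NH2 P1=NH0 P2=NH1
Op 8: best P0=NH2 P1=NH2 P2=NH1
Op 9: best P0=NH2 P1=NH0 P2=NH1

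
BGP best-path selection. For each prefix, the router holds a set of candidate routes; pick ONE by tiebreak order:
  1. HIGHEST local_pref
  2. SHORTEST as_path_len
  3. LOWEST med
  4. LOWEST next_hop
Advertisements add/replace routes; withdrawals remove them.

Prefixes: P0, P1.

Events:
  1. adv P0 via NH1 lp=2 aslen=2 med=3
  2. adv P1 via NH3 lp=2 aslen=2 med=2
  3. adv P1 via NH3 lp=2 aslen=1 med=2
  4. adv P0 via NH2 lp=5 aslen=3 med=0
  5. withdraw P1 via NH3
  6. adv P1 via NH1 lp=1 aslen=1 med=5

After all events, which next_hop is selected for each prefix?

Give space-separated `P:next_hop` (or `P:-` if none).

Op 1: best P0=NH1 P1=-
Op 2: best P0=NH1 P1=NH3
Op 3: best P0=NH1 P1=NH3
Op 4: best P0=NH2 P1=NH3
Op 5: best P0=NH2 P1=-
Op 6: best P0=NH2 P1=NH1

Answer: P0:NH2 P1:NH1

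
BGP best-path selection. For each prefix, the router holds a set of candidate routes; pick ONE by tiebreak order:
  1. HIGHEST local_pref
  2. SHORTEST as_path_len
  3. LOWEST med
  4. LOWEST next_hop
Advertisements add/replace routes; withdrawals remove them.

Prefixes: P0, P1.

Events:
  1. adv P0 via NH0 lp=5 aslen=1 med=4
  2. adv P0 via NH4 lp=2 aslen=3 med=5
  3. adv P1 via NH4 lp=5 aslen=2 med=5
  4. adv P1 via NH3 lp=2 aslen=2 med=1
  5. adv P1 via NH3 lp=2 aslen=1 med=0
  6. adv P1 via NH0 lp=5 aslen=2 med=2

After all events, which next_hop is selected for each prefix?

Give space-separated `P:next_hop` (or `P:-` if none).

Op 1: best P0=NH0 P1=-
Op 2: best P0=NH0 P1=-
Op 3: best P0=NH0 P1=NH4
Op 4: best P0=NH0 P1=NH4
Op 5: best P0=NH0 P1=NH4
Op 6: best P0=NH0 P1=NH0

Answer: P0:NH0 P1:NH0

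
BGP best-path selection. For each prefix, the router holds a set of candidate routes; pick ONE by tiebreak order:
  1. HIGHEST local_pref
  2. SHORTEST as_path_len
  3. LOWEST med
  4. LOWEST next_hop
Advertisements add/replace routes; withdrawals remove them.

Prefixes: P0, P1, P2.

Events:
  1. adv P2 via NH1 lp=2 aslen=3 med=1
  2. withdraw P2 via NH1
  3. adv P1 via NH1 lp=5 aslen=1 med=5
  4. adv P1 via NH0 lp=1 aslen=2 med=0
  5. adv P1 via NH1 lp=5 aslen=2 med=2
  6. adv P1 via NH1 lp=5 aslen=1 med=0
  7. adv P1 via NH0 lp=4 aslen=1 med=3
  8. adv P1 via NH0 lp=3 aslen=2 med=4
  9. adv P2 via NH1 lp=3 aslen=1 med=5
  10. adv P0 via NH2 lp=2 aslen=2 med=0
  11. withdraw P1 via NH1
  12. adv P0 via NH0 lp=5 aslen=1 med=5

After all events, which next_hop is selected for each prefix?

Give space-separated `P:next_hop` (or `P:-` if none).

Op 1: best P0=- P1=- P2=NH1
Op 2: best P0=- P1=- P2=-
Op 3: best P0=- P1=NH1 P2=-
Op 4: best P0=- P1=NH1 P2=-
Op 5: best P0=- P1=NH1 P2=-
Op 6: best P0=- P1=NH1 P2=-
Op 7: best P0=- P1=NH1 P2=-
Op 8: best P0=- P1=NH1 P2=-
Op 9: best P0=- P1=NH1 P2=NH1
Op 10: best P0=NH2 P1=NH1 P2=NH1
Op 11: best P0=NH2 P1=NH0 P2=NH1
Op 12: best P0=NH0 P1=NH0 P2=NH1

Answer: P0:NH0 P1:NH0 P2:NH1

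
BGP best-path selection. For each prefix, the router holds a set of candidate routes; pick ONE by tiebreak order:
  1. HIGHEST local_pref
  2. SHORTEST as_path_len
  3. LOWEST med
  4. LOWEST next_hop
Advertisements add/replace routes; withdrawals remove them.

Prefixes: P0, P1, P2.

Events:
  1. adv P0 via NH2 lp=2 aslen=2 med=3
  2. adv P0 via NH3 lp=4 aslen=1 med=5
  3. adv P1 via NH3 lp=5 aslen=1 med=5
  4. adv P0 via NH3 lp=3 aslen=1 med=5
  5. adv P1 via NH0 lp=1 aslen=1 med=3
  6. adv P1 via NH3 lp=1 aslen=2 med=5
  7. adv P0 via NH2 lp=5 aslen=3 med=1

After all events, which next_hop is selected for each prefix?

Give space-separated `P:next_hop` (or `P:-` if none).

Answer: P0:NH2 P1:NH0 P2:-

Derivation:
Op 1: best P0=NH2 P1=- P2=-
Op 2: best P0=NH3 P1=- P2=-
Op 3: best P0=NH3 P1=NH3 P2=-
Op 4: best P0=NH3 P1=NH3 P2=-
Op 5: best P0=NH3 P1=NH3 P2=-
Op 6: best P0=NH3 P1=NH0 P2=-
Op 7: best P0=NH2 P1=NH0 P2=-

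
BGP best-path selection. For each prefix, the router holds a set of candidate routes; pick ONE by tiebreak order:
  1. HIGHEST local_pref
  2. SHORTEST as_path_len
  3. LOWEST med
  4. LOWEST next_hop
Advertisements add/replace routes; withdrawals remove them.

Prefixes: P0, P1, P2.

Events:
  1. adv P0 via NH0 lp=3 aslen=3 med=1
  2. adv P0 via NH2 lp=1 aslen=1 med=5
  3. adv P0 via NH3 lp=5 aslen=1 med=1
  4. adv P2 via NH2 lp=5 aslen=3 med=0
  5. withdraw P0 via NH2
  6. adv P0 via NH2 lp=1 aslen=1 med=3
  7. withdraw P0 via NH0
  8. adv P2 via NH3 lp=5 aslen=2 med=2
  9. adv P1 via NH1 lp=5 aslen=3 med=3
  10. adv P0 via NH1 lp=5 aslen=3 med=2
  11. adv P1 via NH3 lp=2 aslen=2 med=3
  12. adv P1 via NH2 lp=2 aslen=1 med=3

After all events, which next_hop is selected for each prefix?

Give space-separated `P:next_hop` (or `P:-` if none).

Answer: P0:NH3 P1:NH1 P2:NH3

Derivation:
Op 1: best P0=NH0 P1=- P2=-
Op 2: best P0=NH0 P1=- P2=-
Op 3: best P0=NH3 P1=- P2=-
Op 4: best P0=NH3 P1=- P2=NH2
Op 5: best P0=NH3 P1=- P2=NH2
Op 6: best P0=NH3 P1=- P2=NH2
Op 7: best P0=NH3 P1=- P2=NH2
Op 8: best P0=NH3 P1=- P2=NH3
Op 9: best P0=NH3 P1=NH1 P2=NH3
Op 10: best P0=NH3 P1=NH1 P2=NH3
Op 11: best P0=NH3 P1=NH1 P2=NH3
Op 12: best P0=NH3 P1=NH1 P2=NH3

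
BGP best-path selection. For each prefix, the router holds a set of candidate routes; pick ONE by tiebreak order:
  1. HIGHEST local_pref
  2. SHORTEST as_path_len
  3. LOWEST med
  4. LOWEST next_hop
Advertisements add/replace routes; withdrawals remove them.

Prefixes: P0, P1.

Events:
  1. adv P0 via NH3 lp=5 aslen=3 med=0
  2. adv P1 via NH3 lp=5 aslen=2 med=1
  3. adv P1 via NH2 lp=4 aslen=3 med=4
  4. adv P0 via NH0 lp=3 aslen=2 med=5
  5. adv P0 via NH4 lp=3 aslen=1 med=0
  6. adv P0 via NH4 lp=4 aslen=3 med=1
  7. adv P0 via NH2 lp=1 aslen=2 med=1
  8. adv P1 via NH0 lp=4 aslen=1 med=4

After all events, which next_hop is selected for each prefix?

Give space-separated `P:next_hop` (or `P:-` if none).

Op 1: best P0=NH3 P1=-
Op 2: best P0=NH3 P1=NH3
Op 3: best P0=NH3 P1=NH3
Op 4: best P0=NH3 P1=NH3
Op 5: best P0=NH3 P1=NH3
Op 6: best P0=NH3 P1=NH3
Op 7: best P0=NH3 P1=NH3
Op 8: best P0=NH3 P1=NH3

Answer: P0:NH3 P1:NH3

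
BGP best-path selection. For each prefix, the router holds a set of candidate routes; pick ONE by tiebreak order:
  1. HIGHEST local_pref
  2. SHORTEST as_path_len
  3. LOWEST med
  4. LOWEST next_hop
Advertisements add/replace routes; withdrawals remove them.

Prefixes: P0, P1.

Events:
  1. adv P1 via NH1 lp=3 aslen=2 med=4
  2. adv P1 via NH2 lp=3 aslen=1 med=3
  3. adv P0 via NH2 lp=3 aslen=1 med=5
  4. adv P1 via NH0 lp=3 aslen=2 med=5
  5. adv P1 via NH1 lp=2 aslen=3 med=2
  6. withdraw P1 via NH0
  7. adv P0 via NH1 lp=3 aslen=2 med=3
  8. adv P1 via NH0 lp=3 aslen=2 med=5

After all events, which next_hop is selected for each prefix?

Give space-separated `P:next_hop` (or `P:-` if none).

Answer: P0:NH2 P1:NH2

Derivation:
Op 1: best P0=- P1=NH1
Op 2: best P0=- P1=NH2
Op 3: best P0=NH2 P1=NH2
Op 4: best P0=NH2 P1=NH2
Op 5: best P0=NH2 P1=NH2
Op 6: best P0=NH2 P1=NH2
Op 7: best P0=NH2 P1=NH2
Op 8: best P0=NH2 P1=NH2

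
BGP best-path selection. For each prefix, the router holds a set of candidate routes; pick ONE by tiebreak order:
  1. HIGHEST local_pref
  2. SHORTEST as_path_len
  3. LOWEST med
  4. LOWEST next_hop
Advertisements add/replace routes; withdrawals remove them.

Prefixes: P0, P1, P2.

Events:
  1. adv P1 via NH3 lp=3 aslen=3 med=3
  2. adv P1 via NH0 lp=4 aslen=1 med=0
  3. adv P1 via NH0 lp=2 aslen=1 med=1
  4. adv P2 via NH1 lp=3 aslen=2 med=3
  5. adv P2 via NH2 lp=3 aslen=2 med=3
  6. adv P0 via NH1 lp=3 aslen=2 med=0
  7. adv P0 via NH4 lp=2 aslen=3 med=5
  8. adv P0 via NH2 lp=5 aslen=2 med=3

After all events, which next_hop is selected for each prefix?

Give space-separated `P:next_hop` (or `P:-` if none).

Answer: P0:NH2 P1:NH3 P2:NH1

Derivation:
Op 1: best P0=- P1=NH3 P2=-
Op 2: best P0=- P1=NH0 P2=-
Op 3: best P0=- P1=NH3 P2=-
Op 4: best P0=- P1=NH3 P2=NH1
Op 5: best P0=- P1=NH3 P2=NH1
Op 6: best P0=NH1 P1=NH3 P2=NH1
Op 7: best P0=NH1 P1=NH3 P2=NH1
Op 8: best P0=NH2 P1=NH3 P2=NH1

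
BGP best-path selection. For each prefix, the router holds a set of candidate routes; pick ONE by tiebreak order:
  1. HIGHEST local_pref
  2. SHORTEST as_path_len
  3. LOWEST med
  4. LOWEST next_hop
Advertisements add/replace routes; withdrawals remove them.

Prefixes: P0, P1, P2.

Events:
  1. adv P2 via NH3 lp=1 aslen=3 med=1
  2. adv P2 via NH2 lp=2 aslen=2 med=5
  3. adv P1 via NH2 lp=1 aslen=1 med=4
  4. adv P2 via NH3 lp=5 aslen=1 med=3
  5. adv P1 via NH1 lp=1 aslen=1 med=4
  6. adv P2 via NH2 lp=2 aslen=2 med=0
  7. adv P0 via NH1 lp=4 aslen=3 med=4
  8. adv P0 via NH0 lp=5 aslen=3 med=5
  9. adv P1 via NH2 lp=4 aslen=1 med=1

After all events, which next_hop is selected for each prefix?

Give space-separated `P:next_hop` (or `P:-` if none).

Op 1: best P0=- P1=- P2=NH3
Op 2: best P0=- P1=- P2=NH2
Op 3: best P0=- P1=NH2 P2=NH2
Op 4: best P0=- P1=NH2 P2=NH3
Op 5: best P0=- P1=NH1 P2=NH3
Op 6: best P0=- P1=NH1 P2=NH3
Op 7: best P0=NH1 P1=NH1 P2=NH3
Op 8: best P0=NH0 P1=NH1 P2=NH3
Op 9: best P0=NH0 P1=NH2 P2=NH3

Answer: P0:NH0 P1:NH2 P2:NH3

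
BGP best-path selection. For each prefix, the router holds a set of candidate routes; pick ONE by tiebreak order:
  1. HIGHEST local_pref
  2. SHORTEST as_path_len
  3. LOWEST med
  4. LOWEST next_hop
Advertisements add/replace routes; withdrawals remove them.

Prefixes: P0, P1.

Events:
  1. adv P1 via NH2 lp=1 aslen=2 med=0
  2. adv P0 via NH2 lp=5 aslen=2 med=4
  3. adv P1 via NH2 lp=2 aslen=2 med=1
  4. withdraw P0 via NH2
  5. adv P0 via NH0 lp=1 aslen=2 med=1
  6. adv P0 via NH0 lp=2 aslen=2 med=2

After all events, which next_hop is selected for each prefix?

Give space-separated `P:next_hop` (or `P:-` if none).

Op 1: best P0=- P1=NH2
Op 2: best P0=NH2 P1=NH2
Op 3: best P0=NH2 P1=NH2
Op 4: best P0=- P1=NH2
Op 5: best P0=NH0 P1=NH2
Op 6: best P0=NH0 P1=NH2

Answer: P0:NH0 P1:NH2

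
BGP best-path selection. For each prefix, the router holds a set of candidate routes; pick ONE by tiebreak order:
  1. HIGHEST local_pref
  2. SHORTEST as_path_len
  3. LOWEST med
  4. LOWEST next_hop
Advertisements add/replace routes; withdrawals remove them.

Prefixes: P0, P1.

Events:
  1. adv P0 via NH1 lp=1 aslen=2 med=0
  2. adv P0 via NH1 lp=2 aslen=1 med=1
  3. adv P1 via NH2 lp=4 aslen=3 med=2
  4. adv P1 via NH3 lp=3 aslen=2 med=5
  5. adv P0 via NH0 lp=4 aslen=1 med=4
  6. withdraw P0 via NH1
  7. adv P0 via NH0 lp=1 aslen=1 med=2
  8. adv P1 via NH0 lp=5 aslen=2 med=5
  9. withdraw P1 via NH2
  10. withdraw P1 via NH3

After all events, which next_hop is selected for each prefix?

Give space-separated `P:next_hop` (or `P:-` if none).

Answer: P0:NH0 P1:NH0

Derivation:
Op 1: best P0=NH1 P1=-
Op 2: best P0=NH1 P1=-
Op 3: best P0=NH1 P1=NH2
Op 4: best P0=NH1 P1=NH2
Op 5: best P0=NH0 P1=NH2
Op 6: best P0=NH0 P1=NH2
Op 7: best P0=NH0 P1=NH2
Op 8: best P0=NH0 P1=NH0
Op 9: best P0=NH0 P1=NH0
Op 10: best P0=NH0 P1=NH0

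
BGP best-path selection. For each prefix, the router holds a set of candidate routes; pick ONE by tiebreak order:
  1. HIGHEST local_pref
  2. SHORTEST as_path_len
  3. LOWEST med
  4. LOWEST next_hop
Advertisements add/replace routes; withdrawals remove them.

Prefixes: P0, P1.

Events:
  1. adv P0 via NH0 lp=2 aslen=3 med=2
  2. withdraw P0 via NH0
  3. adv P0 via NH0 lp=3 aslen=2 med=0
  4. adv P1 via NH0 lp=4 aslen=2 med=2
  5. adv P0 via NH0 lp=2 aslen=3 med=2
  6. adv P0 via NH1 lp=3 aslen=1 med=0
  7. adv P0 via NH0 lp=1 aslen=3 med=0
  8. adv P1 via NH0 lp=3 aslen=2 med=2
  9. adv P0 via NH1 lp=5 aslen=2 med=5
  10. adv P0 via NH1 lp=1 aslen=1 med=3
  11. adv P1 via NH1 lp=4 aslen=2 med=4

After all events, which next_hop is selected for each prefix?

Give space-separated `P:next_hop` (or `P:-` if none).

Answer: P0:NH1 P1:NH1

Derivation:
Op 1: best P0=NH0 P1=-
Op 2: best P0=- P1=-
Op 3: best P0=NH0 P1=-
Op 4: best P0=NH0 P1=NH0
Op 5: best P0=NH0 P1=NH0
Op 6: best P0=NH1 P1=NH0
Op 7: best P0=NH1 P1=NH0
Op 8: best P0=NH1 P1=NH0
Op 9: best P0=NH1 P1=NH0
Op 10: best P0=NH1 P1=NH0
Op 11: best P0=NH1 P1=NH1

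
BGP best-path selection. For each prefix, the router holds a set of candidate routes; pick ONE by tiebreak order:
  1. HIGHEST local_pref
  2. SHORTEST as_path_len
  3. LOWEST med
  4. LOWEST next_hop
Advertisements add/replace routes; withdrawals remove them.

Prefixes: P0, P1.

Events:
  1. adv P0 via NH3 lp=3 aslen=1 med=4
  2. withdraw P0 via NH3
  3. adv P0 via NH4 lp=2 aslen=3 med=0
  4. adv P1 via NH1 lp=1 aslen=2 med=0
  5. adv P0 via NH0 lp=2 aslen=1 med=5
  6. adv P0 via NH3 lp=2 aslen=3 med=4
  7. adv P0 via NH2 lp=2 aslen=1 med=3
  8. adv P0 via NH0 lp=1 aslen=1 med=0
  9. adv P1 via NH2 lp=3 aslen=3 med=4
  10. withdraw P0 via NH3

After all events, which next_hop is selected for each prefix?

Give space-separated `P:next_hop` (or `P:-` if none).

Op 1: best P0=NH3 P1=-
Op 2: best P0=- P1=-
Op 3: best P0=NH4 P1=-
Op 4: best P0=NH4 P1=NH1
Op 5: best P0=NH0 P1=NH1
Op 6: best P0=NH0 P1=NH1
Op 7: best P0=NH2 P1=NH1
Op 8: best P0=NH2 P1=NH1
Op 9: best P0=NH2 P1=NH2
Op 10: best P0=NH2 P1=NH2

Answer: P0:NH2 P1:NH2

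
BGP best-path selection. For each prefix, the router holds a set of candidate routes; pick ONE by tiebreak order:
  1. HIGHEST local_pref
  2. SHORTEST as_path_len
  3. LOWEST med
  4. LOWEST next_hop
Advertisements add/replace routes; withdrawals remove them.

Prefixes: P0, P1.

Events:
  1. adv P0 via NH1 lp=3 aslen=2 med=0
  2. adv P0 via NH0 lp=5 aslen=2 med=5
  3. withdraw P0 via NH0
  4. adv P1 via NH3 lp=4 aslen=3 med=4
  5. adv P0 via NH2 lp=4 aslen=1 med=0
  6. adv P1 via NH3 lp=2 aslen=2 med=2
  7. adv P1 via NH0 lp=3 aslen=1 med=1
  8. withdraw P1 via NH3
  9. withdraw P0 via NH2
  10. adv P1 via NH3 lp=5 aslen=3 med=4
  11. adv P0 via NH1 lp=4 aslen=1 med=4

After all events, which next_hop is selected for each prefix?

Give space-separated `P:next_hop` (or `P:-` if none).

Op 1: best P0=NH1 P1=-
Op 2: best P0=NH0 P1=-
Op 3: best P0=NH1 P1=-
Op 4: best P0=NH1 P1=NH3
Op 5: best P0=NH2 P1=NH3
Op 6: best P0=NH2 P1=NH3
Op 7: best P0=NH2 P1=NH0
Op 8: best P0=NH2 P1=NH0
Op 9: best P0=NH1 P1=NH0
Op 10: best P0=NH1 P1=NH3
Op 11: best P0=NH1 P1=NH3

Answer: P0:NH1 P1:NH3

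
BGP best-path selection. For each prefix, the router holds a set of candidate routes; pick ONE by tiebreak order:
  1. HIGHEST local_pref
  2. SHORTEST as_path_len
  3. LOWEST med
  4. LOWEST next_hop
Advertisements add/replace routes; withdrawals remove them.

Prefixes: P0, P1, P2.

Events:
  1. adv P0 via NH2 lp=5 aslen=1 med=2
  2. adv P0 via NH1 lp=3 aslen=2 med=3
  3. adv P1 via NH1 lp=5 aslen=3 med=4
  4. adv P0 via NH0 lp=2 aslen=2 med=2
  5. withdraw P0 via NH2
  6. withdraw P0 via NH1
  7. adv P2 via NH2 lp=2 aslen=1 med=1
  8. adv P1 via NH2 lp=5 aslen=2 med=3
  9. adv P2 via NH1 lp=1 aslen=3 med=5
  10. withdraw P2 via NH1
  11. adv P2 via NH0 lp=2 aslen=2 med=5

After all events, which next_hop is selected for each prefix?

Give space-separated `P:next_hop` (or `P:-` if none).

Answer: P0:NH0 P1:NH2 P2:NH2

Derivation:
Op 1: best P0=NH2 P1=- P2=-
Op 2: best P0=NH2 P1=- P2=-
Op 3: best P0=NH2 P1=NH1 P2=-
Op 4: best P0=NH2 P1=NH1 P2=-
Op 5: best P0=NH1 P1=NH1 P2=-
Op 6: best P0=NH0 P1=NH1 P2=-
Op 7: best P0=NH0 P1=NH1 P2=NH2
Op 8: best P0=NH0 P1=NH2 P2=NH2
Op 9: best P0=NH0 P1=NH2 P2=NH2
Op 10: best P0=NH0 P1=NH2 P2=NH2
Op 11: best P0=NH0 P1=NH2 P2=NH2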